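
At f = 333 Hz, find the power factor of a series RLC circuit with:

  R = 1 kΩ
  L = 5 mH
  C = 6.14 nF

Step 1 — Angular frequency: ω = 2π·f = 2π·333 = 2092 rad/s.
Step 2 — Component impedances:
  R: Z = R = 1000 Ω
  L: Z = jωL = j·2092·0.005 = 0 + j10.46 Ω
  C: Z = 1/(jωC) = -j/(ω·C) = 0 - j7.784e+04 Ω
Step 3 — Series combination: Z_total = R + L + C = 1000 - j7.783e+04 Ω = 7.784e+04∠-89.3° Ω.
Step 4 — Power factor: PF = cos(φ) = Re(Z)/|Z| = 1000/7.784e+04 = 0.01285.
Step 5 — Type: Im(Z) = -7.783e+04 ⇒ leading (phase φ = -89.3°).

PF = 0.01285 (leading, φ = -89.3°)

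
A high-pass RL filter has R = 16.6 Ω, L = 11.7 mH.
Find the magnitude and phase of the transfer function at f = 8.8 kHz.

Step 1 — Angular frequency: ω = 2π·8800 = 5.529e+04 rad/s.
Step 2 — Transfer function: H(jω) = jωL/(R + jωL).
Step 3 — Numerator jωL = j·646.9; denominator R + jωL = 16.6 + j646.9.
Step 4 — H = 0.9993 + j0.02564.
Step 5 — Magnitude: |H| = 0.9997 (-0.0 dB); phase: φ = 1.5°.

|H| = 0.9997 (-0.0 dB), φ = 1.5°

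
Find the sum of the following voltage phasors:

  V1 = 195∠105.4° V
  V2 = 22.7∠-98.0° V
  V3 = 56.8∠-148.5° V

Step 1 — Convert each phasor to rectangular form:
  V1 = 195·(cos(105.4°) + j·sin(105.4°)) = -51.78 + j188 V
  V2 = 22.7·(cos(-98.0°) + j·sin(-98.0°)) = -3.159 - j22.48 V
  V3 = 56.8·(cos(-148.5°) + j·sin(-148.5°)) = -48.43 - j29.68 V
Step 2 — Sum components: V_total = -103.4 + j135.8 V.
Step 3 — Convert to polar: |V_total| = 170.7 V, ∠V_total = 127.3°.

V_total = 170.7∠127.3° V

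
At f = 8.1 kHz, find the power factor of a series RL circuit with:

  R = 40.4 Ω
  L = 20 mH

Step 1 — Angular frequency: ω = 2π·f = 2π·8100 = 5.089e+04 rad/s.
Step 2 — Component impedances:
  R: Z = R = 40.4 Ω
  L: Z = jωL = j·5.089e+04·0.02 = 0 + j1018 Ω
Step 3 — Series combination: Z_total = R + L = 40.4 + j1018 Ω = 1019∠87.7° Ω.
Step 4 — Power factor: PF = cos(φ) = Re(Z)/|Z| = 40.4/1018.7 = 0.03966.
Step 5 — Type: Im(Z) = 1018 ⇒ lagging (phase φ = 87.7°).

PF = 0.03966 (lagging, φ = 87.7°)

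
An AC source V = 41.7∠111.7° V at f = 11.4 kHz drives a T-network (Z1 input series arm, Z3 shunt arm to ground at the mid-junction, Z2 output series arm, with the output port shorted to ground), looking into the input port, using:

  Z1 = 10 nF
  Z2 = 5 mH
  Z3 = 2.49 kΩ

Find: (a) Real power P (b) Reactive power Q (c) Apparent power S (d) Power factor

Step 1 — Angular frequency: ω = 2π·f = 2π·1.14e+04 = 7.163e+04 rad/s.
Step 2 — Component impedances:
  Z1: Z = 1/(jωC) = -j/(ω·C) = 0 - j1396 Ω
  Z2: Z = jωL = j·7.163e+04·0.005 = 0 + j358.1 Ω
  Z3: Z = R = 2490 Ω
Step 3 — With the output port shorted to ground, the output series arm Z2 runs from the junction to ground; the shunt arm Z3 also runs from the junction to ground. They appear in parallel: Z3 || Z2 = 50.47 + j350.9 Ω.
Step 4 — Series with input arm Z1: Z_in = Z1 + (Z3 || Z2) = 50.47 - j1045 Ω = 1046∠-87.2° Ω.
Step 5 — Source phasor: V = 41.7∠111.7° V = -15.42 + j38.74 V.
Step 6 — Current: I = V / Z = -0.03769 - j0.01293 A = 0.03985∠-161.1° A.
Step 7 — Complex power: S = V·I* = 0.08014 - j1.66 VA.
Step 8 — Real power: P = Re(S) = 0.08014 W.
Step 9 — Reactive power: Q = Im(S) = -1.66 VAR.
Step 10 — Apparent power: |S| = 1.662 VA.
Step 11 — Power factor: PF = P/|S| = 0.04823 (leading).

(a) P = 0.08014 W  (b) Q = -1.66 VAR  (c) S = 1.662 VA  (d) PF = 0.04823 (leading)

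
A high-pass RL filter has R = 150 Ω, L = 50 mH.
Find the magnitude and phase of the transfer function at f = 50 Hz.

Step 1 — Angular frequency: ω = 2π·50 = 314.2 rad/s.
Step 2 — Transfer function: H(jω) = jωL/(R + jωL).
Step 3 — Numerator jωL = j·15.71; denominator R + jωL = 150 + j15.71.
Step 4 — H = 0.01085 + j0.1036.
Step 5 — Magnitude: |H| = 0.1042 (-19.6 dB); phase: φ = 84.0°.

|H| = 0.1042 (-19.6 dB), φ = 84.0°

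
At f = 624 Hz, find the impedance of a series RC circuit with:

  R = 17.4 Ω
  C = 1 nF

Step 1 — Angular frequency: ω = 2π·f = 2π·624 = 3921 rad/s.
Step 2 — Component impedances:
  R: Z = R = 17.4 Ω
  C: Z = 1/(jωC) = -j/(ω·C) = 0 - j2.551e+05 Ω
Step 3 — Series combination: Z_total = R + C = 17.4 - j2.551e+05 Ω = 2.551e+05∠-90.0° Ω.

Z = 17.4 - j2.551e+05 Ω = 2.551e+05∠-90.0° Ω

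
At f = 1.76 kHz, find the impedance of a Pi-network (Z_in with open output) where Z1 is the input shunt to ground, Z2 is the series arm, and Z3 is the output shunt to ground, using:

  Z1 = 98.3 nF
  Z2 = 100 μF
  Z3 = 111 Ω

Step 1 — Angular frequency: ω = 2π·f = 2π·1760 = 1.106e+04 rad/s.
Step 2 — Component impedances:
  Z1: Z = 1/(jωC) = -j/(ω·C) = 0 - j919.9 Ω
  Z2: Z = 1/(jωC) = -j/(ω·C) = 0 - j0.9043 Ω
  Z3: Z = R = 111 Ω
Step 3 — With open output, the series arm Z2 and the output shunt Z3 appear in series to ground: Z2 + Z3 = 111 - j0.9043 Ω.
Step 4 — Parallel with input shunt Z1: Z_in = Z1 || (Z2 + Z3) = 109.2 - j14.07 Ω = 110.1∠-7.3° Ω.

Z = 109.2 - j14.07 Ω = 110.1∠-7.3° Ω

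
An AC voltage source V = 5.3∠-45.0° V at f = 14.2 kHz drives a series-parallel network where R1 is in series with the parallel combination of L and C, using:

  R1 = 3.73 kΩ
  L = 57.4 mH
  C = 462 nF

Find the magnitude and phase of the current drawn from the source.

Step 1 — Angular frequency: ω = 2π·f = 2π·1.42e+04 = 8.922e+04 rad/s.
Step 2 — Component impedances:
  R1: Z = R = 3730 Ω
  L: Z = jωL = j·8.922e+04·0.0574 = 0 + j5121 Ω
  C: Z = 1/(jωC) = -j/(ω·C) = 0 - j24.26 Ω
Step 3 — Parallel branch: L || C = 1/(1/L + 1/C) = 0 - j24.38 Ω.
Step 4 — Series with R1: Z_total = R1 + (L || C) = 3730 - j24.38 Ω = 3730∠-0.4° Ω.
Step 5 — Source phasor: V = 5.3∠-45.0° V = 3.748 - j3.748 V.
Step 6 — Ohm's law: I = V / Z_total = (3.748 - j3.748) / (3730 - j24.38) = 0.001011 - j0.0009981 A.
Step 7 — Convert to polar: |I| = 0.001421 A, ∠I = -44.6°.

I = 0.001421∠-44.6° A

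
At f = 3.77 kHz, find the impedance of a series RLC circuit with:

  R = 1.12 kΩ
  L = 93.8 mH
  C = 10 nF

Step 1 — Angular frequency: ω = 2π·f = 2π·3770 = 2.369e+04 rad/s.
Step 2 — Component impedances:
  R: Z = R = 1120 Ω
  L: Z = jωL = j·2.369e+04·0.0938 = 0 + j2222 Ω
  C: Z = 1/(jωC) = -j/(ω·C) = 0 - j4222 Ω
Step 3 — Series combination: Z_total = R + L + C = 1120 - j2000 Ω = 2292∠-60.7° Ω.

Z = 1120 - j2000 Ω = 2292∠-60.7° Ω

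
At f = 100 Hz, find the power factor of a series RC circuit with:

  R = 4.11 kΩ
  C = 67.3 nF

Step 1 — Angular frequency: ω = 2π·f = 2π·100 = 628.3 rad/s.
Step 2 — Component impedances:
  R: Z = R = 4110 Ω
  C: Z = 1/(jωC) = -j/(ω·C) = 0 - j2.365e+04 Ω
Step 3 — Series combination: Z_total = R + C = 4110 - j2.365e+04 Ω = 2.4e+04∠-80.1° Ω.
Step 4 — Power factor: PF = cos(φ) = Re(Z)/|Z| = 4110/24003 = 0.1712.
Step 5 — Type: Im(Z) = -2.365e+04 ⇒ leading (phase φ = -80.1°).

PF = 0.1712 (leading, φ = -80.1°)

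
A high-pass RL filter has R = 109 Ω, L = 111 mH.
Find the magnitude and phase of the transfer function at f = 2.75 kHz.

Step 1 — Angular frequency: ω = 2π·2750 = 1.728e+04 rad/s.
Step 2 — Transfer function: H(jω) = jωL/(R + jωL).
Step 3 — Numerator jωL = j·1918; denominator R + jωL = 109 + j1918.
Step 4 — H = 0.9968 + j0.05665.
Step 5 — Magnitude: |H| = 0.9984 (-0.0 dB); phase: φ = 3.3°.

|H| = 0.9984 (-0.0 dB), φ = 3.3°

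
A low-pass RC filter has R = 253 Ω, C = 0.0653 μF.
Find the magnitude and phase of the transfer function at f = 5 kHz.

Step 1 — Angular frequency: ω = 2π·5000 = 3.142e+04 rad/s.
Step 2 — Transfer function: H(jω) = 1/(1 + jωRC).
Step 3 — Denominator: 1 + jωRC = 1 + j·3.142e+04·253·6.53e-08 = 1 + j0.519.
Step 4 — H = 0.7878 - j0.4089.
Step 5 — Magnitude: |H| = 0.8876 (-1.0 dB); phase: φ = -27.4°.

|H| = 0.8876 (-1.0 dB), φ = -27.4°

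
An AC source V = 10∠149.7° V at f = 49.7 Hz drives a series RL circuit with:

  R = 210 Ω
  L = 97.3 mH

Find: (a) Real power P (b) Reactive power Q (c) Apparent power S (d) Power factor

Step 1 — Angular frequency: ω = 2π·f = 2π·49.7 = 312.3 rad/s.
Step 2 — Component impedances:
  R: Z = R = 210 Ω
  L: Z = jωL = j·312.3·0.0973 = 0 + j30.38 Ω
Step 3 — Series combination: Z_total = R + L = 210 + j30.38 Ω = 212.2∠8.2° Ω.
Step 4 — Source phasor: V = 10∠149.7° V = -8.634 + j5.045 V.
Step 5 — Current: I = V / Z = -0.03687 + j0.02936 A = 0.04713∠141.5° A.
Step 6 — Complex power: S = V·I* = 0.4664 + j0.06749 VA.
Step 7 — Real power: P = Re(S) = 0.4664 W.
Step 8 — Reactive power: Q = Im(S) = 0.06749 VAR.
Step 9 — Apparent power: |S| = 0.4713 VA.
Step 10 — Power factor: PF = P/|S| = 0.9897 (lagging).

(a) P = 0.4664 W  (b) Q = 0.06749 VAR  (c) S = 0.4713 VA  (d) PF = 0.9897 (lagging)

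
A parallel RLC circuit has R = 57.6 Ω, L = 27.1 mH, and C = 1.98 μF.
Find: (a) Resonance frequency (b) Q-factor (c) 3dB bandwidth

Step 1 — Resonance: ω₀ = 1/√(LC) = 1/√(0.0271·1.98e-06) = 4317 rad/s.
Step 2 — f₀ = ω₀/(2π) = 687.1 Hz.
Step 3 — Parallel Q: Q = R/(ω₀L) = 57.6/(4317·0.0271) = 0.4923.
Step 4 — Bandwidth: Δω = ω₀/Q = 8768 rad/s; BW = Δω/(2π) = 1396 Hz.

(a) f₀ = 687.1 Hz  (b) Q = 0.4923  (c) BW = 1396 Hz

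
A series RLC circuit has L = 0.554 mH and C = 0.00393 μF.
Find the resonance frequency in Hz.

Step 1 — Resonance condition Im(Z)=0 gives ω₀ = 1/√(LC).
Step 2 — ω₀ = 1/√(0.000554·3.93e-09) = 6.777e+05 rad/s.
Step 3 — f₀ = ω₀/(2π) = 1.079e+05 Hz.

f₀ = 1.079e+05 Hz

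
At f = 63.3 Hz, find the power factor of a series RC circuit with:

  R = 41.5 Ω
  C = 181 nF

Step 1 — Angular frequency: ω = 2π·f = 2π·63.3 = 397.7 rad/s.
Step 2 — Component impedances:
  R: Z = R = 41.5 Ω
  C: Z = 1/(jωC) = -j/(ω·C) = 0 - j1.389e+04 Ω
Step 3 — Series combination: Z_total = R + C = 41.5 - j1.389e+04 Ω = 1.389e+04∠-89.8° Ω.
Step 4 — Power factor: PF = cos(φ) = Re(Z)/|Z| = 41.5/1.389e+04 = 0.002988.
Step 5 — Type: Im(Z) = -1.389e+04 ⇒ leading (phase φ = -89.8°).

PF = 0.002988 (leading, φ = -89.8°)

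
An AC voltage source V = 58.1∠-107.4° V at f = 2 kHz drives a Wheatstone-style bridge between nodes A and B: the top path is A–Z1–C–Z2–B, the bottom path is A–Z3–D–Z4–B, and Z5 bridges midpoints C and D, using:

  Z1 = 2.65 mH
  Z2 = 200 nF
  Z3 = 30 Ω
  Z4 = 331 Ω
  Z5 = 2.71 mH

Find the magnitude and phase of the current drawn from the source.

Step 1 — Angular frequency: ω = 2π·f = 2π·2000 = 1.257e+04 rad/s.
Step 2 — Component impedances:
  Z1: Z = jωL = j·1.257e+04·0.00265 = 0 + j33.3 Ω
  Z2: Z = 1/(jωC) = -j/(ω·C) = 0 - j397.9 Ω
  Z3: Z = R = 30 Ω
  Z4: Z = R = 331 Ω
  Z5: Z = jωL = j·1.257e+04·0.00271 = 0 + j34.05 Ω
Step 3 — Bridge requires nodal analysis (the Z5 bridge couples midpoints C and D, so the two paths cannot be reduced to a simple series/parallel combination). Setting node B to ground and injecting 1 A at node A, the 3-node admittance system at A, C, D solves to V_A = Z_AB = 206.7 - j167.8 Ω = 266.2∠-39.1° Ω.
Step 4 — Source phasor: V = 58.1∠-107.4° V = -17.37 - j55.44 V.
Step 5 — Ohm's law: I = V / Z_total = (-17.37 - j55.44) / (206.7 - j167.8) = 0.0806 - j0.2028 A.
Step 6 — Convert to polar: |I| = 0.2183 A, ∠I = -68.3°.

I = 0.2183∠-68.3° A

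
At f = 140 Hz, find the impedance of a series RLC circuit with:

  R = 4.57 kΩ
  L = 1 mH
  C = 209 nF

Step 1 — Angular frequency: ω = 2π·f = 2π·140 = 879.6 rad/s.
Step 2 — Component impedances:
  R: Z = R = 4570 Ω
  L: Z = jωL = j·879.6·0.001 = 0 + j0.8796 Ω
  C: Z = 1/(jωC) = -j/(ω·C) = 0 - j5439 Ω
Step 3 — Series combination: Z_total = R + L + C = 4570 - j5438 Ω = 7104∠-50.0° Ω.

Z = 4570 - j5438 Ω = 7104∠-50.0° Ω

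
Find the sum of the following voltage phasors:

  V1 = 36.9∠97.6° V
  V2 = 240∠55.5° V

Step 1 — Convert each phasor to rectangular form:
  V1 = 36.9·(cos(97.6°) + j·sin(97.6°)) = -4.88 + j36.58 V
  V2 = 240·(cos(55.5°) + j·sin(55.5°)) = 135.9 + j197.8 V
Step 2 — Sum components: V_total = 131.1 + j234.4 V.
Step 3 — Convert to polar: |V_total| = 268.5 V, ∠V_total = 60.8°.

V_total = 268.5∠60.8° V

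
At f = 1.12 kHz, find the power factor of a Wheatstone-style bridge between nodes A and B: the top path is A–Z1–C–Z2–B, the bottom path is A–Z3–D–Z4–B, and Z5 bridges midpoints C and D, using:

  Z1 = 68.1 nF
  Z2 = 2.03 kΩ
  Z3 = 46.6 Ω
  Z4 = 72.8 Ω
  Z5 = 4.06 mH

Step 1 — Angular frequency: ω = 2π·f = 2π·1120 = 7037 rad/s.
Step 2 — Component impedances:
  Z1: Z = 1/(jωC) = -j/(ω·C) = 0 - j2087 Ω
  Z2: Z = R = 2030 Ω
  Z3: Z = R = 46.6 Ω
  Z4: Z = R = 72.8 Ω
  Z5: Z = jωL = j·7037·0.00406 = 0 + j28.57 Ω
Step 3 — Bridge requires nodal analysis (the Z5 bridge couples midpoints C and D, so the two paths cannot be reduced to a simple series/parallel combination). Setting node B to ground and injecting 1 A at node A, the 3-node admittance system at A, C, D solves to V_A = Z_AB = 116.9 - j1.021 Ω = 116.9∠-0.5° Ω.
Step 4 — Power factor: PF = cos(φ) = Re(Z)/|Z| = 116.9/116.9 = 1.
Step 5 — Type: Im(Z) = -1.021 ⇒ leading (phase φ = -0.5°).

PF = 1 (leading, φ = -0.5°)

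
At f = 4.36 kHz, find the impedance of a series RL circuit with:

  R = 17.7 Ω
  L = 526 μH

Step 1 — Angular frequency: ω = 2π·f = 2π·4360 = 2.739e+04 rad/s.
Step 2 — Component impedances:
  R: Z = R = 17.7 Ω
  L: Z = jωL = j·2.739e+04·0.000526 = 0 + j14.41 Ω
Step 3 — Series combination: Z_total = R + L = 17.7 + j14.41 Ω = 22.82∠39.1° Ω.

Z = 17.7 + j14.41 Ω = 22.82∠39.1° Ω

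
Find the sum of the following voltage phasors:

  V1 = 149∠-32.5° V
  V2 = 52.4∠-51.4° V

Step 1 — Convert each phasor to rectangular form:
  V1 = 149·(cos(-32.5°) + j·sin(-32.5°)) = 125.7 - j80.06 V
  V2 = 52.4·(cos(-51.4°) + j·sin(-51.4°)) = 32.69 - j40.95 V
Step 2 — Sum components: V_total = 158.4 - j121 V.
Step 3 — Convert to polar: |V_total| = 199.3 V, ∠V_total = -37.4°.

V_total = 199.3∠-37.4° V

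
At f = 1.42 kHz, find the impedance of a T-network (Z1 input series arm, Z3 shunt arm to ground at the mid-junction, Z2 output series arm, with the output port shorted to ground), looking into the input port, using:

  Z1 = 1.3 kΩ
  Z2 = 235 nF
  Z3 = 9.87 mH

Step 1 — Angular frequency: ω = 2π·f = 2π·1420 = 8922 rad/s.
Step 2 — Component impedances:
  Z1: Z = R = 1300 Ω
  Z2: Z = 1/(jωC) = -j/(ω·C) = 0 - j476.9 Ω
  Z3: Z = jωL = j·8922·0.00987 = 0 + j88.06 Ω
Step 3 — With the output port shorted to ground, the output series arm Z2 runs from the junction to ground; the shunt arm Z3 also runs from the junction to ground. They appear in parallel: Z3 || Z2 = 0 + j108 Ω.
Step 4 — Series with input arm Z1: Z_in = Z1 + (Z3 || Z2) = 1300 + j108 Ω = 1304∠4.7° Ω.

Z = 1300 + j108 Ω = 1304∠4.7° Ω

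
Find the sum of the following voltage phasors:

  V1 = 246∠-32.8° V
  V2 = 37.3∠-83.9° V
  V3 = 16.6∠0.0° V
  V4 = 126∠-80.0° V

Step 1 — Convert each phasor to rectangular form:
  V1 = 246·(cos(-32.8°) + j·sin(-32.8°)) = 206.8 - j133.3 V
  V2 = 37.3·(cos(-83.9°) + j·sin(-83.9°)) = 3.964 - j37.09 V
  V3 = 16.6·(cos(0.0°) + j·sin(0.0°)) = 16.6 V
  V4 = 126·(cos(-80.0°) + j·sin(-80.0°)) = 21.88 - j124.1 V
Step 2 — Sum components: V_total = 249.2 - j294.4 V.
Step 3 — Convert to polar: |V_total| = 385.8 V, ∠V_total = -49.8°.

V_total = 385.8∠-49.8° V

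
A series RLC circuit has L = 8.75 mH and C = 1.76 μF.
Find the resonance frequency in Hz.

Step 1 — Resonance condition Im(Z)=0 gives ω₀ = 1/√(LC).
Step 2 — ω₀ = 1/√(0.00875·1.76e-06) = 8058 rad/s.
Step 3 — f₀ = ω₀/(2π) = 1283 Hz.

f₀ = 1283 Hz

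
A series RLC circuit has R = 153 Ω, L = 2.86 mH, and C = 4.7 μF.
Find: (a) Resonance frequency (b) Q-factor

Step 1 — Resonance condition Im(Z)=0 gives ω₀ = 1/√(LC).
Step 2 — ω₀ = 1/√(0.00286·4.7e-06) = 8625 rad/s.
Step 3 — f₀ = ω₀/(2π) = 1373 Hz.
Step 4 — Series Q: Q = ω₀L/R = 8625·0.00286/153 = 0.1612.

(a) f₀ = 1373 Hz  (b) Q = 0.1612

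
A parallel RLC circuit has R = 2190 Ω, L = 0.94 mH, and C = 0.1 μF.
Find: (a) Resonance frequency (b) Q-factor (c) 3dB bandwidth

Step 1 — Resonance: ω₀ = 1/√(LC) = 1/√(0.00094·1e-07) = 1.031e+05 rad/s.
Step 2 — f₀ = ω₀/(2π) = 1.642e+04 Hz.
Step 3 — Parallel Q: Q = R/(ω₀L) = 2190/(1.031e+05·0.00094) = 22.59.
Step 4 — Bandwidth: Δω = ω₀/Q = 4566 rad/s; BW = Δω/(2π) = 726.7 Hz.

(a) f₀ = 1.642e+04 Hz  (b) Q = 22.59  (c) BW = 726.7 Hz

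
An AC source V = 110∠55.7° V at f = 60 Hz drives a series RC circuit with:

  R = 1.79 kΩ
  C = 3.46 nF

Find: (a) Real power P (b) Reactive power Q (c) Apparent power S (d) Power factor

Step 1 — Angular frequency: ω = 2π·f = 2π·60 = 377 rad/s.
Step 2 — Component impedances:
  R: Z = R = 1790 Ω
  C: Z = 1/(jωC) = -j/(ω·C) = 0 - j7.666e+05 Ω
Step 3 — Series combination: Z_total = R + C = 1790 - j7.666e+05 Ω = 7.666e+05∠-89.9° Ω.
Step 4 — Source phasor: V = 110∠55.7° V = 61.99 + j90.87 V.
Step 5 — Current: I = V / Z = -0.0001183 + j8.113e-05 A = 0.0001435∠145.6° A.
Step 6 — Complex power: S = V·I* = 3.685e-05 - j0.01578 VA.
Step 7 — Real power: P = Re(S) = 3.685e-05 W.
Step 8 — Reactive power: Q = Im(S) = -0.01578 VAR.
Step 9 — Apparent power: |S| = 0.01578 VA.
Step 10 — Power factor: PF = P/|S| = 0.002335 (leading).

(a) P = 3.685e-05 W  (b) Q = -0.01578 VAR  (c) S = 0.01578 VA  (d) PF = 0.002335 (leading)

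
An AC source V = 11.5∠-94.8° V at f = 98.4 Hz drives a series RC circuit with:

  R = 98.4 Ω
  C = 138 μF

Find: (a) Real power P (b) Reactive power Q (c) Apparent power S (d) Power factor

Step 1 — Angular frequency: ω = 2π·f = 2π·98.4 = 618.3 rad/s.
Step 2 — Component impedances:
  R: Z = R = 98.4 Ω
  C: Z = 1/(jωC) = -j/(ω·C) = 0 - j11.72 Ω
Step 3 — Series combination: Z_total = R + C = 98.4 - j11.72 Ω = 99.1∠-6.8° Ω.
Step 4 — Source phasor: V = 11.5∠-94.8° V = -0.9623 - j11.46 V.
Step 5 — Current: I = V / Z = 0.004035 - j0.116 A = 0.116∠-88.0° A.
Step 6 — Complex power: S = V·I* = 1.325 - j0.1578 VA.
Step 7 — Real power: P = Re(S) = 1.325 W.
Step 8 — Reactive power: Q = Im(S) = -0.1578 VAR.
Step 9 — Apparent power: |S| = 1.335 VA.
Step 10 — Power factor: PF = P/|S| = 0.993 (leading).

(a) P = 1.325 W  (b) Q = -0.1578 VAR  (c) S = 1.335 VA  (d) PF = 0.993 (leading)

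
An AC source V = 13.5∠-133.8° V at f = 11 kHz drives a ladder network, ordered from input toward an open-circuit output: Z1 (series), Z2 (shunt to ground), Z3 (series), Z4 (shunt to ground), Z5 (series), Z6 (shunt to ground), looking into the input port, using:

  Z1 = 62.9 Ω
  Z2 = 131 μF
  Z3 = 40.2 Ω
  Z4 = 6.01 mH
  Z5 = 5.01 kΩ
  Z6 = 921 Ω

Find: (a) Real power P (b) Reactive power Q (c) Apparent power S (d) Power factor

Step 1 — Angular frequency: ω = 2π·f = 2π·1.1e+04 = 6.912e+04 rad/s.
Step 2 — Component impedances:
  Z1: Z = R = 62.9 Ω
  Z2: Z = 1/(jωC) = -j/(ω·C) = 0 - j0.1104 Ω
  Z3: Z = R = 40.2 Ω
  Z4: Z = jωL = j·6.912e+04·0.00601 = 0 + j415.4 Ω
  Z5: Z = R = 5010 Ω
  Z6: Z = R = 921 Ω
Step 3 — Ladder network (open output): work backward from the far end, alternating series and parallel combinations. Z_in = 62.9 - j0.1105 Ω = 62.9∠-0.1° Ω.
Step 4 — Source phasor: V = 13.5∠-133.8° V = -9.344 - j9.744 V.
Step 5 — Current: I = V / Z = -0.1483 - j0.1552 A = 0.2146∠-133.7° A.
Step 6 — Complex power: S = V·I* = 2.897 - j0.005089 VA.
Step 7 — Real power: P = Re(S) = 2.897 W.
Step 8 — Reactive power: Q = Im(S) = -0.005089 VAR.
Step 9 — Apparent power: |S| = 2.897 VA.
Step 10 — Power factor: PF = P/|S| = 1 (leading).

(a) P = 2.897 W  (b) Q = -0.005089 VAR  (c) S = 2.897 VA  (d) PF = 1 (leading)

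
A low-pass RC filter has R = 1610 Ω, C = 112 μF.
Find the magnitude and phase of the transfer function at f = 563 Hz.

Step 1 — Angular frequency: ω = 2π·563 = 3537 rad/s.
Step 2 — Transfer function: H(jω) = 1/(1 + jωRC).
Step 3 — Denominator: 1 + jωRC = 1 + j·3537·1610·0.000112 = 1 + j637.9.
Step 4 — H = 2.458e-06 - j0.001568.
Step 5 — Magnitude: |H| = 0.001568 (-56.1 dB); phase: φ = -89.9°.

|H| = 0.001568 (-56.1 dB), φ = -89.9°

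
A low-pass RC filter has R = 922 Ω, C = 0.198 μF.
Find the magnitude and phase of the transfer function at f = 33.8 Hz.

Step 1 — Angular frequency: ω = 2π·33.8 = 212.4 rad/s.
Step 2 — Transfer function: H(jω) = 1/(1 + jωRC).
Step 3 — Denominator: 1 + jωRC = 1 + j·212.4·922·1.98e-07 = 1 + j0.03877.
Step 4 — H = 0.9985 - j0.03871.
Step 5 — Magnitude: |H| = 0.9992 (-0.0 dB); phase: φ = -2.2°.

|H| = 0.9992 (-0.0 dB), φ = -2.2°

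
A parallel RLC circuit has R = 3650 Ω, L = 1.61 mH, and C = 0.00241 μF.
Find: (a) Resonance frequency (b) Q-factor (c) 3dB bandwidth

Step 1 — Resonance: ω₀ = 1/√(LC) = 1/√(0.00161·2.41e-09) = 5.077e+05 rad/s.
Step 2 — f₀ = ω₀/(2π) = 8.08e+04 Hz.
Step 3 — Parallel Q: Q = R/(ω₀L) = 3650/(5.077e+05·0.00161) = 4.466.
Step 4 — Bandwidth: Δω = ω₀/Q = 1.137e+05 rad/s; BW = Δω/(2π) = 1.809e+04 Hz.

(a) f₀ = 8.08e+04 Hz  (b) Q = 4.466  (c) BW = 1.809e+04 Hz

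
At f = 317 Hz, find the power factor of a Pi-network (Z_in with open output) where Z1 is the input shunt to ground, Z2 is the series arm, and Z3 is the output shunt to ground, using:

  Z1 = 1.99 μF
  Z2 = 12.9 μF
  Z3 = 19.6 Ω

Step 1 — Angular frequency: ω = 2π·f = 2π·317 = 1992 rad/s.
Step 2 — Component impedances:
  Z1: Z = 1/(jωC) = -j/(ω·C) = 0 - j252.3 Ω
  Z2: Z = 1/(jωC) = -j/(ω·C) = 0 - j38.92 Ω
  Z3: Z = R = 19.6 Ω
Step 3 — With open output, the series arm Z2 and the output shunt Z3 appear in series to ground: Z2 + Z3 = 19.6 - j38.92 Ω.
Step 4 — Parallel with input shunt Z1: Z_in = Z1 || (Z2 + Z3) = 14.64 - j34.7 Ω = 37.67∠-67.1° Ω.
Step 5 — Power factor: PF = cos(φ) = Re(Z)/|Z| = 14.645/37.667 = 0.3888.
Step 6 — Type: Im(Z) = -34.7 ⇒ leading (phase φ = -67.1°).

PF = 0.3888 (leading, φ = -67.1°)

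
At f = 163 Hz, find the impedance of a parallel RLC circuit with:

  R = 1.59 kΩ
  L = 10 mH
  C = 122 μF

Step 1 — Angular frequency: ω = 2π·f = 2π·163 = 1024 rad/s.
Step 2 — Component impedances:
  R: Z = R = 1590 Ω
  L: Z = jωL = j·1024·0.01 = 0 + j10.24 Ω
  C: Z = 1/(jωC) = -j/(ω·C) = 0 - j8.003 Ω
Step 3 — Parallel combination: 1/Z_total = 1/R + 1/L + 1/C; Z_total = 0.843 - j36.6 Ω = 36.61∠-88.7° Ω.

Z = 0.843 - j36.6 Ω = 36.61∠-88.7° Ω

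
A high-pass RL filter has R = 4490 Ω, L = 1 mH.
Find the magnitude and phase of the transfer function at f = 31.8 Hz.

Step 1 — Angular frequency: ω = 2π·31.8 = 199.8 rad/s.
Step 2 — Transfer function: H(jω) = jωL/(R + jωL).
Step 3 — Numerator jωL = j·0.1998; denominator R + jωL = 4490 + j0.1998.
Step 4 — H = 1.98e-09 + j4.45e-05.
Step 5 — Magnitude: |H| = 4.45e-05 (-87.0 dB); phase: φ = 90.0°.

|H| = 4.45e-05 (-87.0 dB), φ = 90.0°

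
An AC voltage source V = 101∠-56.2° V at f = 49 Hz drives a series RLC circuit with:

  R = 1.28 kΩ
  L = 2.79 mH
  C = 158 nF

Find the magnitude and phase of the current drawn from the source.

Step 1 — Angular frequency: ω = 2π·f = 2π·49 = 307.9 rad/s.
Step 2 — Component impedances:
  R: Z = R = 1280 Ω
  L: Z = jωL = j·307.9·0.00279 = 0 + j0.859 Ω
  C: Z = 1/(jωC) = -j/(ω·C) = 0 - j2.056e+04 Ω
Step 3 — Series combination: Z_total = R + L + C = 1280 - j2.056e+04 Ω = 2.06e+04∠-86.4° Ω.
Step 4 — Source phasor: V = 101∠-56.2° V = 56.19 - j83.93 V.
Step 5 — Ohm's law: I = V / Z_total = (56.19 - j83.93) / (1280 - j2.056e+04) = 0.004237 + j0.002469 A.
Step 6 — Convert to polar: |I| = 0.004904 A, ∠I = 30.2°.

I = 0.004904∠30.2° A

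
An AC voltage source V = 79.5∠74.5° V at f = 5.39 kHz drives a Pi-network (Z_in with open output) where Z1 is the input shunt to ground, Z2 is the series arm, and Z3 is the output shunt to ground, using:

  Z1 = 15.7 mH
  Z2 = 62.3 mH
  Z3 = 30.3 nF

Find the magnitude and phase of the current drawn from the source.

Step 1 — Angular frequency: ω = 2π·f = 2π·5390 = 3.387e+04 rad/s.
Step 2 — Component impedances:
  Z1: Z = jωL = j·3.387e+04·0.0157 = 0 + j531.7 Ω
  Z2: Z = jωL = j·3.387e+04·0.0623 = 0 + j2110 Ω
  Z3: Z = 1/(jωC) = -j/(ω·C) = 0 - j974.5 Ω
Step 3 — With open output, the series arm Z2 and the output shunt Z3 appear in series to ground: Z2 + Z3 = 0 + j1135 Ω.
Step 4 — Parallel with input shunt Z1: Z_in = Z1 || (Z2 + Z3) = 0 + j362.1 Ω = 362.1∠90.0° Ω.
Step 5 — Source phasor: V = 79.5∠74.5° V = 21.25 + j76.61 V.
Step 6 — Ohm's law: I = V / Z_total = (21.25 + j76.61) / (0 + j362.1) = 0.2116 - j0.05867 A.
Step 7 — Convert to polar: |I| = 0.2195 A, ∠I = -15.5°.

I = 0.2195∠-15.5° A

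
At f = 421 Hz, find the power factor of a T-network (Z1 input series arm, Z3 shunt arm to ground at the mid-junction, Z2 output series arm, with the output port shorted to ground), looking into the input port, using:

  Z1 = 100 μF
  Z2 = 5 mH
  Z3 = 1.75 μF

Step 1 — Angular frequency: ω = 2π·f = 2π·421 = 2645 rad/s.
Step 2 — Component impedances:
  Z1: Z = 1/(jωC) = -j/(ω·C) = 0 - j3.78 Ω
  Z2: Z = jωL = j·2645·0.005 = 0 + j13.23 Ω
  Z3: Z = 1/(jωC) = -j/(ω·C) = 0 - j216 Ω
Step 3 — With the output port shorted to ground, the output series arm Z2 runs from the junction to ground; the shunt arm Z3 also runs from the junction to ground. They appear in parallel: Z3 || Z2 = 0 + j14.09 Ω.
Step 4 — Series with input arm Z1: Z_in = Z1 + (Z3 || Z2) = 0 + j10.31 Ω = 10.31∠90.0° Ω.
Step 5 — Power factor: PF = cos(φ) = Re(Z)/|Z| = 0/10.31 = 0.
Step 6 — Type: Im(Z) = 10.31 ⇒ lagging (phase φ = 90.0°).

PF = 0 (lagging, φ = 90.0°)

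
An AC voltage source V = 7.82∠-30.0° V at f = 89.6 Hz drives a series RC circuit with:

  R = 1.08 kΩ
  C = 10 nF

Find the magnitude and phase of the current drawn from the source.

Step 1 — Angular frequency: ω = 2π·f = 2π·89.6 = 563 rad/s.
Step 2 — Component impedances:
  R: Z = R = 1080 Ω
  C: Z = 1/(jωC) = -j/(ω·C) = 0 - j1.776e+05 Ω
Step 3 — Series combination: Z_total = R + C = 1080 - j1.776e+05 Ω = 1.776e+05∠-89.7° Ω.
Step 4 — Source phasor: V = 7.82∠-30.0° V = 6.772 - j3.91 V.
Step 5 — Ohm's law: I = V / Z_total = (6.772 - j3.91) / (1080 - j1.776e+05) = 2.224e-05 + j3.799e-05 A.
Step 6 — Convert to polar: |I| = 4.402e-05 A, ∠I = 59.7°.

I = 4.402e-05∠59.7° A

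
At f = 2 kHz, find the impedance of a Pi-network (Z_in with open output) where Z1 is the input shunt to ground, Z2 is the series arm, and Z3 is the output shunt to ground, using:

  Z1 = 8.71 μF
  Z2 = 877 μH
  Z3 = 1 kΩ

Step 1 — Angular frequency: ω = 2π·f = 2π·2000 = 1.257e+04 rad/s.
Step 2 — Component impedances:
  Z1: Z = 1/(jωC) = -j/(ω·C) = 0 - j9.136 Ω
  Z2: Z = jωL = j·1.257e+04·0.000877 = 0 + j11.02 Ω
  Z3: Z = R = 1000 Ω
Step 3 — With open output, the series arm Z2 and the output shunt Z3 appear in series to ground: Z2 + Z3 = 1000 + j11.02 Ω.
Step 4 — Parallel with input shunt Z1: Z_in = Z1 || (Z2 + Z3) = 0.08347 - j9.136 Ω = 9.137∠-89.5° Ω.

Z = 0.08347 - j9.136 Ω = 9.137∠-89.5° Ω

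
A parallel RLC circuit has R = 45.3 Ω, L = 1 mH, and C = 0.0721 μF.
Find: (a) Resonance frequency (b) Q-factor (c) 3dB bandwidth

Step 1 — Resonance: ω₀ = 1/√(LC) = 1/√(0.001·7.21e-08) = 1.178e+05 rad/s.
Step 2 — f₀ = ω₀/(2π) = 1.874e+04 Hz.
Step 3 — Parallel Q: Q = R/(ω₀L) = 45.3/(1.178e+05·0.001) = 0.3847.
Step 4 — Bandwidth: Δω = ω₀/Q = 3.062e+05 rad/s; BW = Δω/(2π) = 4.873e+04 Hz.

(a) f₀ = 1.874e+04 Hz  (b) Q = 0.3847  (c) BW = 4.873e+04 Hz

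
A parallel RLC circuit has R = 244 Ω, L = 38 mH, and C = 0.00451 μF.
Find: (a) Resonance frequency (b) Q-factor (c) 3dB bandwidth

Step 1 — Resonance: ω₀ = 1/√(LC) = 1/√(0.038·4.51e-09) = 7.639e+04 rad/s.
Step 2 — f₀ = ω₀/(2π) = 1.216e+04 Hz.
Step 3 — Parallel Q: Q = R/(ω₀L) = 244/(7.639e+04·0.038) = 0.08406.
Step 4 — Bandwidth: Δω = ω₀/Q = 9.087e+05 rad/s; BW = Δω/(2π) = 1.446e+05 Hz.

(a) f₀ = 1.216e+04 Hz  (b) Q = 0.08406  (c) BW = 1.446e+05 Hz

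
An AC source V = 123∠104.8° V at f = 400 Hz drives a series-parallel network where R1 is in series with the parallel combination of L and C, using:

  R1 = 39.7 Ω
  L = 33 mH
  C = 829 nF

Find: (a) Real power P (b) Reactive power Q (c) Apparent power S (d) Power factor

Step 1 — Angular frequency: ω = 2π·f = 2π·400 = 2513 rad/s.
Step 2 — Component impedances:
  R1: Z = R = 39.7 Ω
  L: Z = jωL = j·2513·0.033 = 0 + j82.94 Ω
  C: Z = 1/(jωC) = -j/(ω·C) = 0 - j480 Ω
Step 3 — Parallel branch: L || C = 1/(1/L + 1/C) = 0 + j100.3 Ω.
Step 4 — Series with R1: Z_total = R1 + (L || C) = 39.7 + j100.3 Ω = 107.8∠68.4° Ω.
Step 5 — Source phasor: V = 123∠104.8° V = -31.42 + j118.9 V.
Step 6 — Current: I = V / Z = 0.9181 + j0.6769 A = 1.141∠36.4° A.
Step 7 — Complex power: S = V·I* = 51.65 + j130.4 VA.
Step 8 — Real power: P = Re(S) = 51.65 W.
Step 9 — Reactive power: Q = Im(S) = 130.4 VAR.
Step 10 — Apparent power: |S| = 140.3 VA.
Step 11 — Power factor: PF = P/|S| = 0.3681 (lagging).

(a) P = 51.65 W  (b) Q = 130.4 VAR  (c) S = 140.3 VA  (d) PF = 0.3681 (lagging)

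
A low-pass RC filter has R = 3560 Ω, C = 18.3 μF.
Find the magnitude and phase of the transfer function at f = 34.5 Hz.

Step 1 — Angular frequency: ω = 2π·34.5 = 216.8 rad/s.
Step 2 — Transfer function: H(jω) = 1/(1 + jωRC).
Step 3 — Denominator: 1 + jωRC = 1 + j·216.8·3560·1.83e-05 = 1 + j14.12.
Step 4 — H = 0.004989 - j0.07046.
Step 5 — Magnitude: |H| = 0.07063 (-23.0 dB); phase: φ = -85.9°.

|H| = 0.07063 (-23.0 dB), φ = -85.9°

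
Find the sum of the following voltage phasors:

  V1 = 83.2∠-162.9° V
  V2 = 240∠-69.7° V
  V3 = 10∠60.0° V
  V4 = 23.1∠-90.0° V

Step 1 — Convert each phasor to rectangular form:
  V1 = 83.2·(cos(-162.9°) + j·sin(-162.9°)) = -79.52 - j24.46 V
  V2 = 240·(cos(-69.7°) + j·sin(-69.7°)) = 83.26 - j225.1 V
  V3 = 10·(cos(60.0°) + j·sin(60.0°)) = 5 + j8.66 V
  V4 = 23.1·(cos(-90.0°) + j·sin(-90.0°)) = 0 - j23.1 V
Step 2 — Sum components: V_total = 8.743 - j264 V.
Step 3 — Convert to polar: |V_total| = 264.1 V, ∠V_total = -88.1°.

V_total = 264.1∠-88.1° V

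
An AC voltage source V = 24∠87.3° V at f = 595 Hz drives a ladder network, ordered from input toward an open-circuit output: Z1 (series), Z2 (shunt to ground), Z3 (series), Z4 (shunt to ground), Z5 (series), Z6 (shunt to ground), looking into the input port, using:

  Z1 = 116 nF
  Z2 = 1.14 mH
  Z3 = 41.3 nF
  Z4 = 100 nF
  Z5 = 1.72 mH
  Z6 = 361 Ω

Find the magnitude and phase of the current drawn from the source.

Step 1 — Angular frequency: ω = 2π·f = 2π·595 = 3738 rad/s.
Step 2 — Component impedances:
  Z1: Z = 1/(jωC) = -j/(ω·C) = 0 - j2306 Ω
  Z2: Z = jωL = j·3738·0.00114 = 0 + j4.262 Ω
  Z3: Z = 1/(jωC) = -j/(ω·C) = 0 - j6477 Ω
  Z4: Z = 1/(jωC) = -j/(ω·C) = 0 - j2675 Ω
  Z5: Z = jωL = j·3738·0.00172 = 0 + j6.43 Ω
  Z6: Z = R = 361 Ω
Step 3 — Ladder network (open output): work backward from the far end, alternating series and parallel combinations. Z_in = 0.000152 - j2302 Ω = 2302∠-90.0° Ω.
Step 4 — Source phasor: V = 24∠87.3° V = 1.131 + j23.97 V.
Step 5 — Ohm's law: I = V / Z_total = (1.131 + j23.97) / (0.000152 - j2302) = -0.01042 + j0.0004912 A.
Step 6 — Convert to polar: |I| = 0.01043 A, ∠I = 177.3°.

I = 0.01043∠177.3° A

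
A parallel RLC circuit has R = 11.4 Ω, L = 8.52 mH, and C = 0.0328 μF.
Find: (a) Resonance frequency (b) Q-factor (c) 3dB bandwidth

Step 1 — Resonance: ω₀ = 1/√(LC) = 1/√(0.00852·3.28e-08) = 5.982e+04 rad/s.
Step 2 — f₀ = ω₀/(2π) = 9521 Hz.
Step 3 — Parallel Q: Q = R/(ω₀L) = 11.4/(5.982e+04·0.00852) = 0.02237.
Step 4 — Bandwidth: Δω = ω₀/Q = 2.674e+06 rad/s; BW = Δω/(2π) = 4.256e+05 Hz.

(a) f₀ = 9521 Hz  (b) Q = 0.02237  (c) BW = 4.256e+05 Hz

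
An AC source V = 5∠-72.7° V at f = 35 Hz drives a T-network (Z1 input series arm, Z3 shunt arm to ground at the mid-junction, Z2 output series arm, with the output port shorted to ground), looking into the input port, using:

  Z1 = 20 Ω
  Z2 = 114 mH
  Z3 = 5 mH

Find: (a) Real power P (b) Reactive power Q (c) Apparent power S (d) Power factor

Step 1 — Angular frequency: ω = 2π·f = 2π·35 = 219.9 rad/s.
Step 2 — Component impedances:
  Z1: Z = R = 20 Ω
  Z2: Z = jωL = j·219.9·0.114 = 0 + j25.07 Ω
  Z3: Z = jωL = j·219.9·0.005 = 0 + j1.1 Ω
Step 3 — With the output port shorted to ground, the output series arm Z2 runs from the junction to ground; the shunt arm Z3 also runs from the junction to ground. They appear in parallel: Z3 || Z2 = 0 + j1.053 Ω.
Step 4 — Series with input arm Z1: Z_in = Z1 + (Z3 || Z2) = 20 + j1.053 Ω = 20.03∠3.0° Ω.
Step 5 — Source phasor: V = 5∠-72.7° V = 1.487 - j4.774 V.
Step 6 — Current: I = V / Z = 0.0616 - j0.2419 A = 0.2497∠-75.7° A.
Step 7 — Complex power: S = V·I* = 1.247 + j0.06565 VA.
Step 8 — Real power: P = Re(S) = 1.247 W.
Step 9 — Reactive power: Q = Im(S) = 0.06565 VAR.
Step 10 — Apparent power: |S| = 1.248 VA.
Step 11 — Power factor: PF = P/|S| = 0.9986 (lagging).

(a) P = 1.247 W  (b) Q = 0.06565 VAR  (c) S = 1.248 VA  (d) PF = 0.9986 (lagging)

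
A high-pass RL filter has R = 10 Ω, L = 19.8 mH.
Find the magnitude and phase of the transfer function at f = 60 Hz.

Step 1 — Angular frequency: ω = 2π·60 = 377 rad/s.
Step 2 — Transfer function: H(jω) = jωL/(R + jωL).
Step 3 — Numerator jωL = j·7.464; denominator R + jωL = 10 + j7.464.
Step 4 — H = 0.3578 + j0.4794.
Step 5 — Magnitude: |H| = 0.5982 (-4.5 dB); phase: φ = 53.3°.

|H| = 0.5982 (-4.5 dB), φ = 53.3°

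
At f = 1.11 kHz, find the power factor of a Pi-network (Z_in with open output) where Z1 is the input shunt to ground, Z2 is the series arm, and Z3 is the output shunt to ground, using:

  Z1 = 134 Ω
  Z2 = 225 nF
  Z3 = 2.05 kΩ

Step 1 — Angular frequency: ω = 2π·f = 2π·1110 = 6974 rad/s.
Step 2 — Component impedances:
  Z1: Z = R = 134 Ω
  Z2: Z = 1/(jωC) = -j/(ω·C) = 0 - j637.3 Ω
  Z3: Z = R = 2050 Ω
Step 3 — With open output, the series arm Z2 and the output shunt Z3 appear in series to ground: Z2 + Z3 = 2050 - j637.3 Ω.
Step 4 — Parallel with input shunt Z1: Z_in = Z1 || (Z2 + Z3) = 126.4 - j2.211 Ω = 126.4∠-1.0° Ω.
Step 5 — Power factor: PF = cos(φ) = Re(Z)/|Z| = 126.42/126.44 = 0.9998.
Step 6 — Type: Im(Z) = -2.211 ⇒ leading (phase φ = -1.0°).

PF = 0.9998 (leading, φ = -1.0°)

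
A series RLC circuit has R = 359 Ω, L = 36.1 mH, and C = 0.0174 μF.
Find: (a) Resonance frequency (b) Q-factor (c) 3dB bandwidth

Step 1 — Resonance: ω₀ = 1/√(LC) = 1/√(0.0361·1.74e-08) = 3.99e+04 rad/s.
Step 2 — f₀ = ω₀/(2π) = 6350 Hz.
Step 3 — Series Q: Q = ω₀L/R = 3.99e+04·0.0361/359 = 4.012.
Step 4 — Bandwidth: Δω = ω₀/Q = 9945 rad/s; BW = Δω/(2π) = 1583 Hz.

(a) f₀ = 6350 Hz  (b) Q = 4.012  (c) BW = 1583 Hz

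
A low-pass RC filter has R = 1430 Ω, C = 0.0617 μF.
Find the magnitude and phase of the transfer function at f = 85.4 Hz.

Step 1 — Angular frequency: ω = 2π·85.4 = 536.6 rad/s.
Step 2 — Transfer function: H(jω) = 1/(1 + jωRC).
Step 3 — Denominator: 1 + jωRC = 1 + j·536.6·1430·6.17e-08 = 1 + j0.04734.
Step 4 — H = 0.9978 - j0.04724.
Step 5 — Magnitude: |H| = 0.9989 (-0.0 dB); phase: φ = -2.7°.

|H| = 0.9989 (-0.0 dB), φ = -2.7°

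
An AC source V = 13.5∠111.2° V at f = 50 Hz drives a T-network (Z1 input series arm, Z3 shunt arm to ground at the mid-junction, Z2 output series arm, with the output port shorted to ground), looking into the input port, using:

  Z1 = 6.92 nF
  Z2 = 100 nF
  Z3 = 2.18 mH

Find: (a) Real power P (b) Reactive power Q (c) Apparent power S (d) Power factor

Step 1 — Angular frequency: ω = 2π·f = 2π·50 = 314.2 rad/s.
Step 2 — Component impedances:
  Z1: Z = 1/(jωC) = -j/(ω·C) = 0 - j4.6e+05 Ω
  Z2: Z = 1/(jωC) = -j/(ω·C) = 0 - j3.183e+04 Ω
  Z3: Z = jωL = j·314.2·0.00218 = 0 + j0.6849 Ω
Step 3 — With the output port shorted to ground, the output series arm Z2 runs from the junction to ground; the shunt arm Z3 also runs from the junction to ground. They appear in parallel: Z3 || Z2 = 0 + j0.6849 Ω.
Step 4 — Series with input arm Z1: Z_in = Z1 + (Z3 || Z2) = 0 - j4.6e+05 Ω = 4.6e+05∠-90.0° Ω.
Step 5 — Source phasor: V = 13.5∠111.2° V = -4.882 + j12.59 V.
Step 6 — Current: I = V / Z = -2.736e-05 - j1.061e-05 A = 2.935e-05∠-158.8° A.
Step 7 — Complex power: S = V·I* = 0 - j0.0003962 VA.
Step 8 — Real power: P = Re(S) = 0 W.
Step 9 — Reactive power: Q = Im(S) = -0.0003962 VAR.
Step 10 — Apparent power: |S| = 0.0003962 VA.
Step 11 — Power factor: PF = P/|S| = 0 (leading).

(a) P = 0 W  (b) Q = -0.0003962 VAR  (c) S = 0.0003962 VA  (d) PF = 0 (leading)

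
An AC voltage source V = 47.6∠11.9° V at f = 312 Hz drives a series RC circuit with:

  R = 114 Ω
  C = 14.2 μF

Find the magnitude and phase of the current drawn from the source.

Step 1 — Angular frequency: ω = 2π·f = 2π·312 = 1960 rad/s.
Step 2 — Component impedances:
  R: Z = R = 114 Ω
  C: Z = 1/(jωC) = -j/(ω·C) = 0 - j35.92 Ω
Step 3 — Series combination: Z_total = R + C = 114 - j35.92 Ω = 119.5∠-17.5° Ω.
Step 4 — Source phasor: V = 47.6∠11.9° V = 46.58 + j9.815 V.
Step 5 — Ohm's law: I = V / Z_total = (46.58 + j9.815) / (114 - j35.92) = 0.347 + j0.1954 A.
Step 6 — Convert to polar: |I| = 0.3982 A, ∠I = 29.4°.

I = 0.3982∠29.4° A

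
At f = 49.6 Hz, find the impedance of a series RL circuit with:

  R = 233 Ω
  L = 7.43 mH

Step 1 — Angular frequency: ω = 2π·f = 2π·49.6 = 311.6 rad/s.
Step 2 — Component impedances:
  R: Z = R = 233 Ω
  L: Z = jωL = j·311.6·0.00743 = 0 + j2.316 Ω
Step 3 — Series combination: Z_total = R + L = 233 + j2.316 Ω = 233∠0.6° Ω.

Z = 233 + j2.316 Ω = 233∠0.6° Ω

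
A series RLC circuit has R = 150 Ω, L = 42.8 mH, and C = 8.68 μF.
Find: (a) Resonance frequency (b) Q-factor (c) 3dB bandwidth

Step 1 — Resonance condition Im(Z)=0 gives ω₀ = 1/√(LC).
Step 2 — ω₀ = 1/√(0.0428·8.68e-06) = 1641 rad/s.
Step 3 — f₀ = ω₀/(2π) = 261.1 Hz.
Step 4 — Series Q: Q = ω₀L/R = 1641·0.0428/150 = 0.4681.
Step 5 — 3dB bandwidth: Δω = ω₀/Q = 3505 rad/s; BW = Δω/(2π) = 557.8 Hz.

(a) f₀ = 261.1 Hz  (b) Q = 0.4681  (c) BW = 557.8 Hz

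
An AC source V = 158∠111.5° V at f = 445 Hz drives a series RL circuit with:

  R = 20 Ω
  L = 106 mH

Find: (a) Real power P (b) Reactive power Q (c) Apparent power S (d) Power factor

Step 1 — Angular frequency: ω = 2π·f = 2π·445 = 2796 rad/s.
Step 2 — Component impedances:
  R: Z = R = 20 Ω
  L: Z = jωL = j·2796·0.106 = 0 + j296.4 Ω
Step 3 — Series combination: Z_total = R + L = 20 + j296.4 Ω = 297.1∠86.1° Ω.
Step 4 — Source phasor: V = 158∠111.5° V = -57.91 + j147 V.
Step 5 — Current: I = V / Z = 0.4806 + j0.2278 A = 0.5319∠25.4° A.
Step 6 — Complex power: S = V·I* = 5.658 + j83.85 VA.
Step 7 — Real power: P = Re(S) = 5.658 W.
Step 8 — Reactive power: Q = Im(S) = 83.85 VAR.
Step 9 — Apparent power: |S| = 84.04 VA.
Step 10 — Power factor: PF = P/|S| = 0.06733 (lagging).

(a) P = 5.658 W  (b) Q = 83.85 VAR  (c) S = 84.04 VA  (d) PF = 0.06733 (lagging)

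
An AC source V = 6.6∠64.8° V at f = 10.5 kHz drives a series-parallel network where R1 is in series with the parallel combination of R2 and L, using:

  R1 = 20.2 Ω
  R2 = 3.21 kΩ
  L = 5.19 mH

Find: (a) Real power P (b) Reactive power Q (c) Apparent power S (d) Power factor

Step 1 — Angular frequency: ω = 2π·f = 2π·1.05e+04 = 6.597e+04 rad/s.
Step 2 — Component impedances:
  R1: Z = R = 20.2 Ω
  R2: Z = R = 3210 Ω
  L: Z = jωL = j·6.597e+04·0.00519 = 0 + j342.4 Ω
Step 3 — Parallel branch: R2 || L = 1/(1/R2 + 1/L) = 36.11 + j338.6 Ω.
Step 4 — Series with R1: Z_total = R1 + (R2 || L) = 56.31 + j338.6 Ω = 343.2∠80.6° Ω.
Step 5 — Source phasor: V = 6.6∠64.8° V = 2.81 + j5.972 V.
Step 6 — Current: I = V / Z = 0.01851 - j0.005222 A = 0.01923∠-15.8° A.
Step 7 — Complex power: S = V·I* = 0.02083 + j0.1252 VA.
Step 8 — Real power: P = Re(S) = 0.02083 W.
Step 9 — Reactive power: Q = Im(S) = 0.1252 VAR.
Step 10 — Apparent power: |S| = 0.1269 VA.
Step 11 — Power factor: PF = P/|S| = 0.1641 (lagging).

(a) P = 0.02083 W  (b) Q = 0.1252 VAR  (c) S = 0.1269 VA  (d) PF = 0.1641 (lagging)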